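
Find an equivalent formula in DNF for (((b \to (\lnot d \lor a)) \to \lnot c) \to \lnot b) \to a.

(b \land d \land \lnot a) \lor (\lnot c \land b) \lor a

(((b \to (\lnot d \lor a)) \to \lnot c) \to \lnot b) \to a
⇔ \lnot (((b \to (\lnot d \lor a)) \to \lnot c) \to \lnot b) \lor a
⇔ \lnot (\lnot ((b \to (\lnot d \lor a)) \to \lnot c) \lor \lnot b) \lor a
⇔ \lnot (\lnot (\lnot (b \to (\lnot d \lor a)) \lor \lnot c) \lor \lnot b) \lor a
⇔ \lnot (\lnot (\lnot (\lnot b \lor \lnot d \lor a) \lor \lnot c) \lor \lnot b) \lor a
⇔ (\lnot \lnot (\lnot (\lnot b \lor \lnot d \lor a) \lor \lnot c) \land \lnot \lnot b) \lor a
⇔ ((\lnot (\lnot b \lor \lnot d \lor a) \lor \lnot c) \land \lnot \lnot b) \lor a
⇔ (((\lnot \lnot b \land \lnot \lnot d \land \lnot a) \lor \lnot c) \land \lnot \lnot b) \lor a
⇔ (((b \land \lnot \lnot d \land \lnot a) \lor \lnot c) \land \lnot \lnot b) \lor a
⇔ (((b \land d \land \lnot a) \lor \lnot c) \land \lnot \lnot b) \lor a
⇔ (((b \land d \land \lnot a) \lor \lnot c) \land b) \lor a
⇔ (b \land d \land \lnot a \land b) \lor (\lnot c \land b) \lor a
⇔ (b \land d \land \lnot a) \lor (\lnot c \land b) \lor a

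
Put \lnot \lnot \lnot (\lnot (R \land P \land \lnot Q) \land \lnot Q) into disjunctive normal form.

(R \land P \land \lnot Q) \lor Q

\lnot \lnot \lnot (\lnot (R \land P \land \lnot Q) \land \lnot Q)
= \lnot (\lnot (R \land P \land \lnot Q) \land \lnot Q)   [double negation]
= \lnot \lnot (R \land P \land \lnot Q) \lor \lnot \lnot Q   [De Morgan]
= (R \land P \land \lnot Q) \lor \lnot \lnot Q   [double negation]
= (R \land P \land \lnot Q) \lor Q   [double negation]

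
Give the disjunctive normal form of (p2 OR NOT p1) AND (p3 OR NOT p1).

(p2 OR NOT p1) AND (p3 OR NOT p1)
⇔ (p2 AND p3) OR (p2 AND NOT p1) OR (NOT p1 AND p3) OR (NOT p1 AND NOT p1)   — distribute AND over OR
⇔ (p2 AND p3) OR NOT p1   — simplify

(p2 AND p3) OR NOT p1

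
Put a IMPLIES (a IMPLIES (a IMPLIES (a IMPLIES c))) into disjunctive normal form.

a IMPLIES (a IMPLIES (a IMPLIES (a IMPLIES c)))
= NOT a OR (a IMPLIES (a IMPLIES (a IMPLIES c)))
= NOT a OR NOT a OR (a IMPLIES (a IMPLIES c))
= NOT a OR NOT a OR NOT a OR (a IMPLIES c)
= NOT a OR NOT a OR NOT a OR NOT a OR c
= NOT a OR c

NOT a OR c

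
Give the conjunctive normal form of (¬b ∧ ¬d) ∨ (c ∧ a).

(¬b ∧ ¬d) ∨ (c ∧ a)
≡ (¬b ∨ c) ∧ (¬b ∨ a) ∧ (¬d ∨ c) ∧ (¬d ∨ a)   (distribute ∨ over ∧)

(¬b ∨ c) ∧ (¬b ∨ a) ∧ (¬d ∨ c) ∧ (¬d ∨ a)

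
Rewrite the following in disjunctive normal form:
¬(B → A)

B ∧ ¬A

¬(B → A)
⇔ ¬(¬B ∨ A)   (eliminate →)
⇔ ¬¬B ∧ ¬A   (De Morgan)
⇔ B ∧ ¬A   (double negation)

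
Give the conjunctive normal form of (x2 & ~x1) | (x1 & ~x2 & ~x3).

(x2 | x1) & (x2 | ~x3) & (~x1 | ~x2) & (~x1 | ~x3)

(x2 & ~x1) | (x1 & ~x2 & ~x3)
≡ (x2 | x1) & (x2 | ~x2) & (x2 | ~x3) & (~x1 | x1) & (~x1 | ~x2) & (~x1 | ~x3)   (distribute | over &)
≡ (x2 | x1) & (x2 | ~x3) & (~x1 | ~x2) & (~x1 | ~x3)   (simplify)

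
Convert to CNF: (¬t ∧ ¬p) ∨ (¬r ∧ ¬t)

(¬t ∧ ¬p) ∨ (¬r ∧ ¬t)
≡ (¬t ∨ ¬r) ∧ (¬t ∨ ¬t) ∧ (¬p ∨ ¬r) ∧ (¬p ∨ ¬t)   — distribute ∨ over ∧
≡ ¬t ∧ (¬p ∨ ¬r)   — simplify

¬t ∧ (¬p ∨ ¬r)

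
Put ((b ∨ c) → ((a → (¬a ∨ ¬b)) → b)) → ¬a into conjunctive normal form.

((b ∨ c) → ((a → (¬a ∨ ¬b)) → b)) → ¬a
≡ ¬((b ∨ c) → ((a → (¬a ∨ ¬b)) → b)) ∨ ¬a
≡ ¬(¬(b ∨ c) ∨ ((a → (¬a ∨ ¬b)) → b)) ∨ ¬a
≡ ¬(¬(b ∨ c) ∨ ¬(a → (¬a ∨ ¬b)) ∨ b) ∨ ¬a
≡ ¬(¬(b ∨ c) ∨ ¬(¬a ∨ ¬a ∨ ¬b) ∨ b) ∨ ¬a
≡ (¬¬(b ∨ c) ∧ ¬¬(¬a ∨ ¬a ∨ ¬b) ∧ ¬b) ∨ ¬a
≡ ((b ∨ c) ∧ ¬¬(¬a ∨ ¬a ∨ ¬b) ∧ ¬b) ∨ ¬a
≡ ((b ∨ c) ∧ (¬a ∨ ¬a ∨ ¬b) ∧ ¬b) ∨ ¬a
≡ (b ∨ c ∨ ¬a) ∧ (¬a ∨ ¬a ∨ ¬b ∨ ¬a) ∧ (¬b ∨ ¬a)
≡ (b ∨ c ∨ ¬a) ∧ (¬a ∨ ¬b)

(b ∨ c ∨ ¬a) ∧ (¬a ∨ ¬b)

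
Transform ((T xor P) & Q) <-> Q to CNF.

(~Q | T | P) & (~Q | ~T | ~P)

((T xor P) & Q) <-> Q
≡ (((T xor P) & Q) -> Q) & (Q -> ((T xor P) & Q))   — eliminate <->
≡ (~((T xor P) & Q) | Q) & (Q -> ((T xor P) & Q))   — eliminate ->
≡ (~((T | P) & ~(T & P) & Q) | Q) & (Q -> ((T xor P) & Q))   — expand xor
≡ (~((T | P) & ~(T & P) & Q) | Q) & (~Q | ((T xor P) & Q))   — eliminate ->
≡ (~((T | P) & ~(T & P) & Q) | Q) & (~Q | ((T | P) & ~(T & P) & Q))   — expand xor
≡ (~(T | P) | ~~(T & P) | ~Q | Q) & (~Q | ((T | P) & ~(T & P) & Q))   — De Morgan
≡ ((~T & ~P) | ~~(T & P) | ~Q | Q) & (~Q | ((T | P) & ~(T & P) & Q))   — De Morgan
≡ ((~T & ~P) | (T & P) | ~Q | Q) & (~Q | ((T | P) & ~(T & P) & Q))   — double negation
≡ ((~T & ~P) | (T & P) | ~Q | Q) & (~Q | ((T | P) & (~T | ~P) & Q))   — De Morgan
≡ (~T | T | ~Q | Q) & (~T | P | ~Q | Q) & (~P | T | ~Q | Q) & (~P | P | ~Q | Q) & (~Q | T | P) & (~Q | ~T | ~P) & (~Q | Q)   — distribute | over &
≡ (~Q | T | P) & (~Q | ~T | ~P)   — simplify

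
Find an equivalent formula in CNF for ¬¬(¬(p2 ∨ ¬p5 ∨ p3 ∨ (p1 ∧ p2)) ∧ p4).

¬¬(¬(p2 ∨ ¬p5 ∨ p3 ∨ (p1 ∧ p2)) ∧ p4)
≡ ¬(p2 ∨ ¬p5 ∨ p3 ∨ (p1 ∧ p2)) ∧ p4   [double negation]
≡ ¬p2 ∧ ¬¬p5 ∧ ¬p3 ∧ ¬(p1 ∧ p2) ∧ p4   [De Morgan]
≡ ¬p2 ∧ p5 ∧ ¬p3 ∧ ¬(p1 ∧ p2) ∧ p4   [double negation]
≡ ¬p2 ∧ p5 ∧ ¬p3 ∧ (¬p1 ∨ ¬p2) ∧ p4   [De Morgan]
≡ ¬p2 ∧ p5 ∧ ¬p3 ∧ p4   [simplify]

¬p2 ∧ p5 ∧ ¬p3 ∧ p4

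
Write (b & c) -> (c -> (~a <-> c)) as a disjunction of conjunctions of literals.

(b & c) -> (c -> (~a <-> c))
⇔ ~(b & c) | (c -> (~a <-> c))   (eliminate ->)
⇔ ~(b & c) | ~c | (~a <-> c)   (eliminate ->)
⇔ ~(b & c) | ~c | ((~a -> c) & (c -> ~a))   (eliminate <->)
⇔ ~(b & c) | ~c | ((~~a | c) & (c -> ~a))   (eliminate ->)
⇔ ~(b & c) | ~c | ((~~a | c) & (~c | ~a))   (eliminate ->)
⇔ ~b | ~c | ~c | ((~~a | c) & (~c | ~a))   (De Morgan)
⇔ ~b | ~c | ~c | ((a | c) & (~c | ~a))   (double negation)
⇔ ~b | ~c | ~c | (a & ~c) | (a & ~a) | (c & ~c) | (c & ~a)   (distribute & over |)
⇔ ~b | ~c | (c & ~a)   (simplify)

~b | ~c | (c & ~a)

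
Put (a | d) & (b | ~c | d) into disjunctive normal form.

(a & b) | (a & ~c) | d

(a | d) & (b | ~c | d)
= (a & b) | (a & ~c) | (a & d) | (d & b) | (d & ~c) | (d & d)   [distribute & over |]
= (a & b) | (a & ~c) | d   [simplify]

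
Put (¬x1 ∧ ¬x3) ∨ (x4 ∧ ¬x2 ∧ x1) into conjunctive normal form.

(¬x1 ∧ ¬x3) ∨ (x4 ∧ ¬x2 ∧ x1)
⇔ (¬x1 ∨ x4) ∧ (¬x1 ∨ ¬x2) ∧ (¬x1 ∨ x1) ∧ (¬x3 ∨ x4) ∧ (¬x3 ∨ ¬x2) ∧ (¬x3 ∨ x1)   (distribute ∨ over ∧)
⇔ (¬x1 ∨ x4) ∧ (¬x1 ∨ ¬x2) ∧ (¬x3 ∨ x4) ∧ (¬x3 ∨ ¬x2) ∧ (¬x3 ∨ x1)   (simplify)

(¬x1 ∨ x4) ∧ (¬x1 ∨ ¬x2) ∧ (¬x3 ∨ x4) ∧ (¬x3 ∨ ¬x2) ∧ (¬x3 ∨ x1)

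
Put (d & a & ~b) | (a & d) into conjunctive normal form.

d & a

(d & a & ~b) | (a & d)
≡ (d | a) & (d | d) & (a | a) & (a | d) & (~b | a) & (~b | d)   [distribute | over &]
≡ d & a   [simplify]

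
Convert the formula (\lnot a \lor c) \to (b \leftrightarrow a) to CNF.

(\lnot a \lor c) \to (b \leftrightarrow a)
≡ \lnot (\lnot a \lor c) \lor (b \leftrightarrow a)   [eliminate \to]
≡ \lnot (\lnot a \lor c) \lor ((b \to a) \land (a \to b))   [eliminate \leftrightarrow]
≡ \lnot (\lnot a \lor c) \lor ((\lnot b \lor a) \land (a \to b))   [eliminate \to]
≡ \lnot (\lnot a \lor c) \lor ((\lnot b \lor a) \land (\lnot a \lor b))   [eliminate \to]
≡ (\lnot \lnot a \land \lnot c) \lor ((\lnot b \lor a) \land (\lnot a \lor b))   [De Morgan]
≡ (a \land \lnot c) \lor ((\lnot b \lor a) \land (\lnot a \lor b))   [double negation]
≡ (a \lor \lnot b \lor a) \land (a \lor \lnot a \lor b) \land (\lnot c \lor \lnot b \lor a) \land (\lnot c \lor \lnot a \lor b)   [distribute \lor over \land]
≡ (a \lor \lnot b) \land (\lnot c \lor \lnot a \lor b)   [simplify]

(a \lor \lnot b) \land (\lnot c \lor \lnot a \lor b)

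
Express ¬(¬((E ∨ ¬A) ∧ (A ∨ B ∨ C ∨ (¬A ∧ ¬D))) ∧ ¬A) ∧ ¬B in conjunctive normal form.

¬(¬((E ∨ ¬A) ∧ (A ∨ B ∨ C ∨ (¬A ∧ ¬D))) ∧ ¬A) ∧ ¬B
= (¬¬((E ∨ ¬A) ∧ (A ∨ B ∨ C ∨ (¬A ∧ ¬D))) ∨ ¬¬A) ∧ ¬B   [De Morgan]
= (((E ∨ ¬A) ∧ (A ∨ B ∨ C ∨ (¬A ∧ ¬D))) ∨ ¬¬A) ∧ ¬B   [double negation]
= (((E ∨ ¬A) ∧ (A ∨ B ∨ C ∨ (¬A ∧ ¬D))) ∨ A) ∧ ¬B   [double negation]
= (E ∨ ¬A ∨ A) ∧ (A ∨ B ∨ C ∨ ¬A ∨ A) ∧ (A ∨ B ∨ C ∨ ¬D ∨ A) ∧ ¬B   [distribute ∨ over ∧]
= (A ∨ B ∨ C ∨ ¬D) ∧ ¬B   [simplify]

(A ∨ B ∨ C ∨ ¬D) ∧ ¬B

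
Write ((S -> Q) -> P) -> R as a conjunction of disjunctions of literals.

((S -> Q) -> P) -> R
≡ ~((S -> Q) -> P) | R
≡ ~(~(S -> Q) | P) | R
≡ ~(~(~S | Q) | P) | R
≡ (~~(~S | Q) & ~P) | R
≡ ((~S | Q) & ~P) | R
≡ (~S | Q | R) & (~P | R)

(~S | Q | R) & (~P | R)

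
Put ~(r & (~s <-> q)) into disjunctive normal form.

~r | (~s & ~q) | (q & s)

~(r & (~s <-> q))
≡ ~(r & (~s -> q) & (q -> ~s))
≡ ~(r & (~~s | q) & (q -> ~s))
≡ ~(r & (~~s | q) & (~q | ~s))
≡ ~r | ~(~~s | q) | ~(~q | ~s)
≡ ~r | (~~~s & ~q) | ~(~q | ~s)
≡ ~r | (~s & ~q) | ~(~q | ~s)
≡ ~r | (~s & ~q) | (~~q & ~~s)
≡ ~r | (~s & ~q) | (q & ~~s)
≡ ~r | (~s & ~q) | (q & s)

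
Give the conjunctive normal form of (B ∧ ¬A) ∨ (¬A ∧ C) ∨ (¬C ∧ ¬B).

(B ∧ ¬A) ∨ (¬A ∧ C) ∨ (¬C ∧ ¬B)
⇔ (B ∨ ¬A ∨ ¬C) ∧ (B ∨ ¬A ∨ ¬B) ∧ (B ∨ C ∨ ¬C) ∧ (B ∨ C ∨ ¬B) ∧ (¬A ∨ ¬A ∨ ¬C) ∧ (¬A ∨ ¬A ∨ ¬B) ∧ (¬A ∨ C ∨ ¬C) ∧ (¬A ∨ C ∨ ¬B)   [distribute ∨ over ∧]
⇔ (¬A ∨ ¬C) ∧ (¬A ∨ ¬B)   [simplify]

(¬A ∨ ¬C) ∧ (¬A ∨ ¬B)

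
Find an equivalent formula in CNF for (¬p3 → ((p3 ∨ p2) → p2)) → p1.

(¬p3 ∨ p1) ∧ (p3 ∨ p2 ∨ p1) ∧ (¬p2 ∨ p1)

(¬p3 → ((p3 ∨ p2) → p2)) → p1
≡ ¬(¬p3 → ((p3 ∨ p2) → p2)) ∨ p1   [eliminate →]
≡ ¬(¬¬p3 ∨ ((p3 ∨ p2) → p2)) ∨ p1   [eliminate →]
≡ ¬(¬¬p3 ∨ ¬(p3 ∨ p2) ∨ p2) ∨ p1   [eliminate →]
≡ (¬¬¬p3 ∧ ¬¬(p3 ∨ p2) ∧ ¬p2) ∨ p1   [De Morgan]
≡ (¬p3 ∧ ¬¬(p3 ∨ p2) ∧ ¬p2) ∨ p1   [double negation]
≡ (¬p3 ∧ (p3 ∨ p2) ∧ ¬p2) ∨ p1   [double negation]
≡ (¬p3 ∨ p1) ∧ (p3 ∨ p2 ∨ p1) ∧ (¬p2 ∨ p1)   [distribute ∨ over ∧]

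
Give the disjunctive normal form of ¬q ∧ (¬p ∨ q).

¬q ∧ (¬p ∨ q)
⇔ (¬q ∧ ¬p) ∨ (¬q ∧ q)   (distribute ∧ over ∨)
⇔ ¬q ∧ ¬p   (simplify)

¬q ∧ ¬p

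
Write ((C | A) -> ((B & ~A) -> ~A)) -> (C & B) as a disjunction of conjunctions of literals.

((C | A) -> ((B & ~A) -> ~A)) -> (C & B)
⇔ ~((C | A) -> ((B & ~A) -> ~A)) | (C & B)   [eliminate ->]
⇔ ~(~(C | A) | ((B & ~A) -> ~A)) | (C & B)   [eliminate ->]
⇔ ~(~(C | A) | ~(B & ~A) | ~A) | (C & B)   [eliminate ->]
⇔ (~~(C | A) & ~~(B & ~A) & ~~A) | (C & B)   [De Morgan]
⇔ ((C | A) & ~~(B & ~A) & ~~A) | (C & B)   [double negation]
⇔ ((C | A) & B & ~A & ~~A) | (C & B)   [double negation]
⇔ ((C | A) & B & ~A & A) | (C & B)   [double negation]
⇔ (C & B & ~A & A) | (A & B & ~A & A) | (C & B)   [distribute & over |]
⇔ C & B   [simplify]

C & B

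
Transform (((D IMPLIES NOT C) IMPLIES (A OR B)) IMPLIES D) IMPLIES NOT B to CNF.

(((D IMPLIES NOT C) IMPLIES (A OR B)) IMPLIES D) IMPLIES NOT B
⇔ NOT (((D IMPLIES NOT C) IMPLIES (A OR B)) IMPLIES D) OR NOT B   (eliminate IMPLIES)
⇔ NOT (NOT ((D IMPLIES NOT C) IMPLIES (A OR B)) OR D) OR NOT B   (eliminate IMPLIES)
⇔ NOT (NOT (NOT (D IMPLIES NOT C) OR A OR B) OR D) OR NOT B   (eliminate IMPLIES)
⇔ NOT (NOT (NOT (NOT D OR NOT C) OR A OR B) OR D) OR NOT B   (eliminate IMPLIES)
⇔ (NOT NOT (NOT (NOT D OR NOT C) OR A OR B) AND NOT D) OR NOT B   (De Morgan)
⇔ ((NOT (NOT D OR NOT C) OR A OR B) AND NOT D) OR NOT B   (double negation)
⇔ (((NOT NOT D AND NOT NOT C) OR A OR B) AND NOT D) OR NOT B   (De Morgan)
⇔ (((D AND NOT NOT C) OR A OR B) AND NOT D) OR NOT B   (double negation)
⇔ (((D AND C) OR A OR B) AND NOT D) OR NOT B   (double negation)
⇔ (D OR A OR B OR NOT B) AND (C OR A OR B OR NOT B) AND (NOT D OR NOT B)   (distribute OR over AND)
⇔ NOT D OR NOT B   (simplify)

NOT D OR NOT B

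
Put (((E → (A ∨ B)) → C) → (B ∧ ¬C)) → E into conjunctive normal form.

(((E → (A ∨ B)) → C) → (B ∧ ¬C)) → E
⇔ ¬(((E → (A ∨ B)) → C) → (B ∧ ¬C)) ∨ E   [eliminate →]
⇔ ¬(¬((E → (A ∨ B)) → C) ∨ (B ∧ ¬C)) ∨ E   [eliminate →]
⇔ ¬(¬(¬(E → (A ∨ B)) ∨ C) ∨ (B ∧ ¬C)) ∨ E   [eliminate →]
⇔ ¬(¬(¬(¬E ∨ A ∨ B) ∨ C) ∨ (B ∧ ¬C)) ∨ E   [eliminate →]
⇔ (¬¬(¬(¬E ∨ A ∨ B) ∨ C) ∧ ¬(B ∧ ¬C)) ∨ E   [De Morgan]
⇔ ((¬(¬E ∨ A ∨ B) ∨ C) ∧ ¬(B ∧ ¬C)) ∨ E   [double negation]
⇔ (((¬¬E ∧ ¬A ∧ ¬B) ∨ C) ∧ ¬(B ∧ ¬C)) ∨ E   [De Morgan]
⇔ (((E ∧ ¬A ∧ ¬B) ∨ C) ∧ ¬(B ∧ ¬C)) ∨ E   [double negation]
⇔ (((E ∧ ¬A ∧ ¬B) ∨ C) ∧ (¬B ∨ ¬¬C)) ∨ E   [De Morgan]
⇔ (((E ∧ ¬A ∧ ¬B) ∨ C) ∧ (¬B ∨ C)) ∨ E   [double negation]
⇔ (E ∨ C ∨ E) ∧ (¬A ∨ C ∨ E) ∧ (¬B ∨ C ∨ E) ∧ (¬B ∨ C ∨ E)   [distribute ∨ over ∧]
⇔ E ∨ C   [simplify]

E ∨ C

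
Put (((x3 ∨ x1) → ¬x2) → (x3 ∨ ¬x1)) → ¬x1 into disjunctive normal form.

(¬x2 ∧ ¬x3 ∧ x1) ∨ ¬x1

(((x3 ∨ x1) → ¬x2) → (x3 ∨ ¬x1)) → ¬x1
≡ ¬(((x3 ∨ x1) → ¬x2) → (x3 ∨ ¬x1)) ∨ ¬x1   (eliminate →)
≡ ¬(¬((x3 ∨ x1) → ¬x2) ∨ x3 ∨ ¬x1) ∨ ¬x1   (eliminate →)
≡ ¬(¬(¬(x3 ∨ x1) ∨ ¬x2) ∨ x3 ∨ ¬x1) ∨ ¬x1   (eliminate →)
≡ (¬¬(¬(x3 ∨ x1) ∨ ¬x2) ∧ ¬x3 ∧ ¬¬x1) ∨ ¬x1   (De Morgan)
≡ ((¬(x3 ∨ x1) ∨ ¬x2) ∧ ¬x3 ∧ ¬¬x1) ∨ ¬x1   (double negation)
≡ (((¬x3 ∧ ¬x1) ∨ ¬x2) ∧ ¬x3 ∧ ¬¬x1) ∨ ¬x1   (De Morgan)
≡ (((¬x3 ∧ ¬x1) ∨ ¬x2) ∧ ¬x3 ∧ x1) ∨ ¬x1   (double negation)
≡ (¬x3 ∧ ¬x1 ∧ ¬x3 ∧ x1) ∨ (¬x2 ∧ ¬x3 ∧ x1) ∨ ¬x1   (distribute ∧ over ∨)
≡ (¬x2 ∧ ¬x3 ∧ x1) ∨ ¬x1   (simplify)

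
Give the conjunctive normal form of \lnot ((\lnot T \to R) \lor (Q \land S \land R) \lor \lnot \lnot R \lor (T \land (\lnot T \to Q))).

\lnot ((\lnot T \to R) \lor (Q \land S \land R) \lor \lnot \lnot R \lor (T \land (\lnot T \to Q)))
≡ \lnot (\lnot \lnot T \lor R \lor (Q \land S \land R) \lor \lnot \lnot R \lor (T \land (\lnot T \to Q)))   [eliminate \to]
≡ \lnot (\lnot \lnot T \lor R \lor (Q \land S \land R) \lor \lnot \lnot R \lor (T \land (\lnot \lnot T \lor Q)))   [eliminate \to]
≡ \lnot \lnot \lnot T \land \lnot R \land \lnot (Q \land S \land R) \land \lnot \lnot \lnot R \land \lnot (T \land (\lnot \lnot T \lor Q))   [De Morgan]
≡ \lnot T \land \lnot R \land \lnot (Q \land S \land R) \land \lnot \lnot \lnot R \land \lnot (T \land (\lnot \lnot T \lor Q))   [double negation]
≡ \lnot T \land \lnot R \land (\lnot Q \lor \lnot S \lor \lnot R) \land \lnot \lnot \lnot R \land \lnot (T \land (\lnot \lnot T \lor Q))   [De Morgan]
≡ \lnot T \land \lnot R \land (\lnot Q \lor \lnot S \lor \lnot R) \land \lnot R \land \lnot (T \land (\lnot \lnot T \lor Q))   [double negation]
≡ \lnot T \land \lnot R \land (\lnot Q \lor \lnot S \lor \lnot R) \land \lnot R \land (\lnot T \lor \lnot (\lnot \lnot T \lor Q))   [De Morgan]
≡ \lnot T \land \lnot R \land (\lnot Q \lor \lnot S \lor \lnot R) \land \lnot R \land (\lnot T \lor (\lnot \lnot \lnot T \land \lnot Q))   [De Morgan]
≡ \lnot T \land \lnot R \land (\lnot Q \lor \lnot S \lor \lnot R) \land \lnot R \land (\lnot T \lor (\lnot T \land \lnot Q))   [double negation]
≡ \lnot T \land \lnot R \land (\lnot Q \lor \lnot S \lor \lnot R) \land \lnot R \land (\lnot T \lor \lnot T) \land (\lnot T \lor \lnot Q)   [distribute \lor over \land]
≡ \lnot T \land \lnot R   [simplify]

\lnot T \land \lnot R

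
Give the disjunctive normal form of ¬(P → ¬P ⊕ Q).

P ∧ ¬Q

¬(P → ¬P ⊕ Q)
⇔ ¬(¬P ∨ (¬P ⊕ Q))
⇔ ¬(¬P ∨ ¬P ∧ ¬Q ∨ ¬¬P ∧ Q)
⇔ ¬¬P ∧ ¬(¬P ∧ ¬Q) ∧ ¬(¬¬P ∧ Q)
⇔ P ∧ ¬(¬P ∧ ¬Q) ∧ ¬(¬¬P ∧ Q)
⇔ P ∧ (¬¬P ∨ ¬¬Q) ∧ ¬(¬¬P ∧ Q)
⇔ P ∧ (P ∨ ¬¬Q) ∧ ¬(¬¬P ∧ Q)
⇔ P ∧ (P ∨ Q) ∧ ¬(¬¬P ∧ Q)
⇔ P ∧ (P ∨ Q) ∧ (¬¬¬P ∨ ¬Q)
⇔ P ∧ (P ∨ Q) ∧ (¬P ∨ ¬Q)
⇔ P ∧ P ∧ ¬P ∨ P ∧ P ∧ ¬Q ∨ P ∧ Q ∧ ¬P ∨ P ∧ Q ∧ ¬Q
⇔ P ∧ ¬Q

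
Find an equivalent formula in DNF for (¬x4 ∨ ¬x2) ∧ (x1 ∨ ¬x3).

(¬x4 ∨ ¬x2) ∧ (x1 ∨ ¬x3)
≡ (¬x4 ∧ x1) ∨ (¬x4 ∧ ¬x3) ∨ (¬x2 ∧ x1) ∨ (¬x2 ∧ ¬x3)   (distribute ∧ over ∨)

(¬x4 ∧ x1) ∨ (¬x4 ∧ ¬x3) ∨ (¬x2 ∧ x1) ∨ (¬x2 ∧ ¬x3)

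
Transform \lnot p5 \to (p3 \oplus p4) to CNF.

\lnot p5 \to (p3 \oplus p4)
≡ \lnot \lnot p5 \lor (p3 \oplus p4)   [eliminate \to]
≡ \lnot \lnot p5 \lor ((p3 \lor p4) \land \lnot (p3 \land p4))   [expand \oplus]
≡ p5 \lor ((p3 \lor p4) \land \lnot (p3 \land p4))   [double negation]
≡ p5 \lor ((p3 \lor p4) \land (\lnot p3 \lor \lnot p4))   [De Morgan]
≡ (p5 \lor p3 \lor p4) \land (p5 \lor \lnot p3 \lor \lnot p4)   [distribute \lor over \land]

(p5 \lor p3 \lor p4) \land (p5 \lor \lnot p3 \lor \lnot p4)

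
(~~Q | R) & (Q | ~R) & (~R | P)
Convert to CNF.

(Q | R) & (Q | ~R) & (~R | P)

(~~Q | R) & (Q | ~R) & (~R | P)
⇔ (Q | R) & (Q | ~R) & (~R | P)   (double negation)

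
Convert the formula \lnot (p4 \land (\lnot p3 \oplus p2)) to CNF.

\lnot (p4 \land (\lnot p3 \oplus p2))
⇔ \lnot (p4 \land (\lnot p3 \lor p2) \land \lnot (\lnot p3 \land p2))   — expand \oplus
⇔ \lnot p4 \lor \lnot (\lnot p3 \lor p2) \lor \lnot \lnot (\lnot p3 \land p2)   — De Morgan
⇔ \lnot p4 \lor (\lnot \lnot p3 \land \lnot p2) \lor \lnot \lnot (\lnot p3 \land p2)   — De Morgan
⇔ \lnot p4 \lor (p3 \land \lnot p2) \lor \lnot \lnot (\lnot p3 \land p2)   — double negation
⇔ \lnot p4 \lor (p3 \land \lnot p2) \lor (\lnot p3 \land p2)   — double negation
⇔ (\lnot p4 \lor p3 \lor \lnot p3) \land (\lnot p4 \lor p3 \lor p2) \land (\lnot p4 \lor \lnot p2 \lor \lnot p3) \land (\lnot p4 \lor \lnot p2 \lor p2)   — distribute \lor over \land
⇔ (\lnot p4 \lor p3 \lor p2) \land (\lnot p4 \lor \lnot p2 \lor \lnot p3)   — simplify

(\lnot p4 \lor p3 \lor p2) \land (\lnot p4 \lor \lnot p2 \lor \lnot p3)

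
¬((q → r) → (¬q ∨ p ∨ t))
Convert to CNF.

(¬q ∨ r) ∧ q ∧ ¬p ∧ ¬t

¬((q → r) → (¬q ∨ p ∨ t))
⇔ ¬(¬(q → r) ∨ ¬q ∨ p ∨ t)   [eliminate →]
⇔ ¬(¬(¬q ∨ r) ∨ ¬q ∨ p ∨ t)   [eliminate →]
⇔ ¬¬(¬q ∨ r) ∧ ¬¬q ∧ ¬p ∧ ¬t   [De Morgan]
⇔ (¬q ∨ r) ∧ ¬¬q ∧ ¬p ∧ ¬t   [double negation]
⇔ (¬q ∨ r) ∧ q ∧ ¬p ∧ ¬t   [double negation]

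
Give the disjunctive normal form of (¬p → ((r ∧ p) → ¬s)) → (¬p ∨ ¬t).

¬p ∨ ¬t

(¬p → ((r ∧ p) → ¬s)) → (¬p ∨ ¬t)
≡ ¬(¬p → ((r ∧ p) → ¬s)) ∨ ¬p ∨ ¬t
≡ ¬(¬¬p ∨ ((r ∧ p) → ¬s)) ∨ ¬p ∨ ¬t
≡ ¬(¬¬p ∨ ¬(r ∧ p) ∨ ¬s) ∨ ¬p ∨ ¬t
≡ (¬¬¬p ∧ ¬¬(r ∧ p) ∧ ¬¬s) ∨ ¬p ∨ ¬t
≡ (¬p ∧ ¬¬(r ∧ p) ∧ ¬¬s) ∨ ¬p ∨ ¬t
≡ (¬p ∧ r ∧ p ∧ ¬¬s) ∨ ¬p ∨ ¬t
≡ (¬p ∧ r ∧ p ∧ s) ∨ ¬p ∨ ¬t
≡ ¬p ∨ ¬t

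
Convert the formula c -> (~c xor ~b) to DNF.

c -> (~c xor ~b)
≡ ~c | (~c xor ~b)   (eliminate ->)
≡ ~c | (~c & ~~b) | (~~c & ~b)   (expand xor)
≡ ~c | (~c & b) | (~~c & ~b)   (double negation)
≡ ~c | (~c & b) | (c & ~b)   (double negation)
≡ ~c | (c & ~b)   (simplify)

~c | (c & ~b)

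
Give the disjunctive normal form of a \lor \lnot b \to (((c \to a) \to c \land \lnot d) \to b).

\lnot c \lor a \land d \lor b

a \lor \lnot b \to (((c \to a) \to c \land \lnot d) \to b)
≡ \lnot (a \lor \lnot b) \lor (((c \to a) \to c \land \lnot d) \to b)   (eliminate \to)
≡ \lnot (a \lor \lnot b) \lor \lnot ((c \to a) \to c \land \lnot d) \lor b   (eliminate \to)
≡ \lnot (a \lor \lnot b) \lor \lnot (\lnot (c \to a) \lor c \land \lnot d) \lor b   (eliminate \to)
≡ \lnot (a \lor \lnot b) \lor \lnot (\lnot (\lnot c \lor a) \lor c \land \lnot d) \lor b   (eliminate \to)
≡ \lnot a \land \lnot \lnot b \lor \lnot (\lnot (\lnot c \lor a) \lor c \land \lnot d) \lor b   (De Morgan)
≡ \lnot a \land b \lor \lnot (\lnot (\lnot c \lor a) \lor c \land \lnot d) \lor b   (double negation)
≡ \lnot a \land b \lor \lnot \lnot (\lnot c \lor a) \land \lnot (c \land \lnot d) \lor b   (De Morgan)
≡ \lnot a \land b \lor (\lnot c \lor a) \land \lnot (c \land \lnot d) \lor b   (double negation)
≡ \lnot a \land b \lor (\lnot c \lor a) \land (\lnot c \lor \lnot \lnot d) \lor b   (De Morgan)
≡ \lnot a \land b \lor (\lnot c \lor a) \land (\lnot c \lor d) \lor b   (double negation)
≡ \lnot a \land b \lor \lnot c \land \lnot c \lor \lnot c \land d \lor a \land \lnot c \lor a \land d \lor b   (distribute \land over \lor)
≡ \lnot c \lor a \land d \lor b   (simplify)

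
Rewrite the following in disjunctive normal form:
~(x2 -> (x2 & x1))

x2 & ~x1

~(x2 -> (x2 & x1))
⇔ ~(~x2 | (x2 & x1))   (eliminate ->)
⇔ ~~x2 & ~(x2 & x1)   (De Morgan)
⇔ x2 & ~(x2 & x1)   (double negation)
⇔ x2 & (~x2 | ~x1)   (De Morgan)
⇔ (x2 & ~x2) | (x2 & ~x1)   (distribute & over |)
⇔ x2 & ~x1   (simplify)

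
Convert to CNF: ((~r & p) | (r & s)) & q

((~r & p) | (r & s)) & q
≡ (~r | r) & (~r | s) & (p | r) & (p | s) & q   — distribute | over &
≡ (~r | s) & (p | r) & (p | s) & q   — simplify

(~r | s) & (p | r) & (p | s) & q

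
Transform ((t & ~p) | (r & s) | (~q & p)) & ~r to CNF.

((t & ~p) | (r & s) | (~q & p)) & ~r
= (t | r | ~q) & (t | r | p) & (t | s | ~q) & (t | s | p) & (~p | r | ~q) & (~p | r | p) & (~p | s | ~q) & (~p | s | p) & ~r   — distribute | over &
= (t | r | ~q) & (t | r | p) & (t | s | ~q) & (t | s | p) & (~p | r | ~q) & (~p | s | ~q) & ~r   — simplify

(t | r | ~q) & (t | r | p) & (t | s | ~q) & (t | s | p) & (~p | r | ~q) & (~p | s | ~q) & ~r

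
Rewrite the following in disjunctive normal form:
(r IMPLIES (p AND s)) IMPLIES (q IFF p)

(r IMPLIES (p AND s)) IMPLIES (q IFF p)
⇔ NOT (r IMPLIES (p AND s)) OR (q IFF p)   [eliminate IMPLIES]
⇔ NOT (NOT r OR (p AND s)) OR (q IFF p)   [eliminate IMPLIES]
⇔ NOT (NOT r OR (p AND s)) OR ((q IMPLIES p) AND (p IMPLIES q))   [eliminate IFF]
⇔ NOT (NOT r OR (p AND s)) OR ((NOT q OR p) AND (p IMPLIES q))   [eliminate IMPLIES]
⇔ NOT (NOT r OR (p AND s)) OR ((NOT q OR p) AND (NOT p OR q))   [eliminate IMPLIES]
⇔ (NOT NOT r AND NOT (p AND s)) OR ((NOT q OR p) AND (NOT p OR q))   [De Morgan]
⇔ (r AND NOT (p AND s)) OR ((NOT q OR p) AND (NOT p OR q))   [double negation]
⇔ (r AND (NOT p OR NOT s)) OR ((NOT q OR p) AND (NOT p OR q))   [De Morgan]
⇔ (r AND NOT p) OR (r AND NOT s) OR (NOT q AND NOT p) OR (NOT q AND q) OR (p AND NOT p) OR (p AND q)   [distribute AND over OR]
⇔ (r AND NOT p) OR (r AND NOT s) OR (NOT q AND NOT p) OR (p AND q)   [simplify]

(r AND NOT p) OR (r AND NOT s) OR (NOT q AND NOT p) OR (p AND q)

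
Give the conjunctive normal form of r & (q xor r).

r & (~q | ~r)

r & (q xor r)
= r & (q | r) & ~(q & r)   (expand xor)
= r & (q | r) & (~q | ~r)   (De Morgan)
= r & (~q | ~r)   (simplify)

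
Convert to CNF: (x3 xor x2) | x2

(x3 xor x2) | x2
⇔ ((x3 | x2) & ~(x3 & x2)) | x2   (expand xor)
⇔ ((x3 | x2) & (~x3 | ~x2)) | x2   (De Morgan)
⇔ (x3 | x2 | x2) & (~x3 | ~x2 | x2)   (distribute | over &)
⇔ x3 | x2   (simplify)

x3 | x2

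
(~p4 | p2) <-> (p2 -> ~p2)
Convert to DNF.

~p2 & ~p4

(~p4 | p2) <-> (p2 -> ~p2)
= ((~p4 | p2) -> (p2 -> ~p2)) & ((p2 -> ~p2) -> (~p4 | p2))   [eliminate <->]
= (~(~p4 | p2) | (p2 -> ~p2)) & ((p2 -> ~p2) -> (~p4 | p2))   [eliminate ->]
= (~(~p4 | p2) | ~p2 | ~p2) & ((p2 -> ~p2) -> (~p4 | p2))   [eliminate ->]
= (~(~p4 | p2) | ~p2 | ~p2) & (~(p2 -> ~p2) | ~p4 | p2)   [eliminate ->]
= (~(~p4 | p2) | ~p2 | ~p2) & (~(~p2 | ~p2) | ~p4 | p2)   [eliminate ->]
= ((~~p4 & ~p2) | ~p2 | ~p2) & (~(~p2 | ~p2) | ~p4 | p2)   [De Morgan]
= ((p4 & ~p2) | ~p2 | ~p2) & (~(~p2 | ~p2) | ~p4 | p2)   [double negation]
= ((p4 & ~p2) | ~p2 | ~p2) & ((~~p2 & ~~p2) | ~p4 | p2)   [De Morgan]
= ((p4 & ~p2) | ~p2 | ~p2) & ((p2 & ~~p2) | ~p4 | p2)   [double negation]
= ((p4 & ~p2) | ~p2 | ~p2) & ((p2 & p2) | ~p4 | p2)   [double negation]
= (p4 & ~p2 & p2 & p2) | (p4 & ~p2 & ~p4) | (p4 & ~p2 & p2) | (~p2 & p2 & p2) | (~p2 & ~p4) | (~p2 & p2) | (~p2 & p2 & p2) | (~p2 & ~p4) | (~p2 & p2)   [distribute & over |]
= ~p2 & ~p4   [simplify]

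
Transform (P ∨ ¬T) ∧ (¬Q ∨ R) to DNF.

(P ∨ ¬T) ∧ (¬Q ∨ R)
⇔ (P ∧ ¬Q) ∨ (P ∧ R) ∨ (¬T ∧ ¬Q) ∨ (¬T ∧ R)   — distribute ∧ over ∨

(P ∧ ¬Q) ∨ (P ∧ R) ∨ (¬T ∧ ¬Q) ∨ (¬T ∧ R)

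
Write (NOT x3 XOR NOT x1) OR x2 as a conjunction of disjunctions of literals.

(NOT x3 XOR NOT x1) OR x2
⇔ ((NOT x3 OR NOT x1) AND NOT (NOT x3 AND NOT x1)) OR x2   (expand XOR)
⇔ ((NOT x3 OR NOT x1) AND (NOT NOT x3 OR NOT NOT x1)) OR x2   (De Morgan)
⇔ ((NOT x3 OR NOT x1) AND (x3 OR NOT NOT x1)) OR x2   (double negation)
⇔ ((NOT x3 OR NOT x1) AND (x3 OR x1)) OR x2   (double negation)
⇔ (NOT x3 OR NOT x1 OR x2) AND (x3 OR x1 OR x2)   (distribute OR over AND)

(NOT x3 OR NOT x1 OR x2) AND (x3 OR x1 OR x2)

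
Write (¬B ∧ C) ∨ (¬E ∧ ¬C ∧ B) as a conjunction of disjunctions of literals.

(¬B ∨ ¬E) ∧ (¬B ∨ ¬C) ∧ (C ∨ ¬E) ∧ (C ∨ B)

(¬B ∧ C) ∨ (¬E ∧ ¬C ∧ B)
⇔ (¬B ∨ ¬E) ∧ (¬B ∨ ¬C) ∧ (¬B ∨ B) ∧ (C ∨ ¬E) ∧ (C ∨ ¬C) ∧ (C ∨ B)   [distribute ∨ over ∧]
⇔ (¬B ∨ ¬E) ∧ (¬B ∨ ¬C) ∧ (C ∨ ¬E) ∧ (C ∨ B)   [simplify]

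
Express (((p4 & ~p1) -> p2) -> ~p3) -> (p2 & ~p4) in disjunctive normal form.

(~p4 & p3) | (p1 & p3) | (p2 & p3) | (p2 & ~p4)

(((p4 & ~p1) -> p2) -> ~p3) -> (p2 & ~p4)
≡ ~(((p4 & ~p1) -> p2) -> ~p3) | (p2 & ~p4)   — eliminate ->
≡ ~(~((p4 & ~p1) -> p2) | ~p3) | (p2 & ~p4)   — eliminate ->
≡ ~(~(~(p4 & ~p1) | p2) | ~p3) | (p2 & ~p4)   — eliminate ->
≡ (~~(~(p4 & ~p1) | p2) & ~~p3) | (p2 & ~p4)   — De Morgan
≡ ((~(p4 & ~p1) | p2) & ~~p3) | (p2 & ~p4)   — double negation
≡ ((~p4 | ~~p1 | p2) & ~~p3) | (p2 & ~p4)   — De Morgan
≡ ((~p4 | p1 | p2) & ~~p3) | (p2 & ~p4)   — double negation
≡ ((~p4 | p1 | p2) & p3) | (p2 & ~p4)   — double negation
≡ (~p4 & p3) | (p1 & p3) | (p2 & p3) | (p2 & ~p4)   — distribute & over |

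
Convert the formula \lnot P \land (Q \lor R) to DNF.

\lnot P \land (Q \lor R)
≡ (\lnot P \land Q) \lor (\lnot P \land R)   (distribute \land over \lor)

(\lnot P \land Q) \lor (\lnot P \land R)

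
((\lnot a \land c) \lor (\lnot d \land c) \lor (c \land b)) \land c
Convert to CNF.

((\lnot a \land c) \lor (\lnot d \land c) \lor (c \land b)) \land c
= (\lnot a \lor \lnot d \lor c) \land (\lnot a \lor \lnot d \lor b) \land (\lnot a \lor c \lor c) \land (\lnot a \lor c \lor b) \land (c \lor \lnot d \lor c) \land (c \lor \lnot d \lor b) \land (c \lor c \lor c) \land (c \lor c \lor b) \land c   [distribute \lor over \land]
= (\lnot a \lor \lnot d \lor b) \land c   [simplify]

(\lnot a \lor \lnot d \lor b) \land c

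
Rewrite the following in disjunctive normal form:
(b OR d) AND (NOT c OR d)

(b OR d) AND (NOT c OR d)
= (b AND NOT c) OR (b AND d) OR (d AND NOT c) OR (d AND d)   — distribute AND over OR
= (b AND NOT c) OR d   — simplify

(b AND NOT c) OR d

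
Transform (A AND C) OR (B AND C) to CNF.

(A AND C) OR (B AND C)
≡ (A OR B) AND (A OR C) AND (C OR B) AND (C OR C)
≡ (A OR B) AND C

(A OR B) AND C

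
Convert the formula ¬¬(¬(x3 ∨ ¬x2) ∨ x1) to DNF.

¬¬(¬(x3 ∨ ¬x2) ∨ x1)
≡ ¬(x3 ∨ ¬x2) ∨ x1   [double negation]
≡ (¬x3 ∧ ¬¬x2) ∨ x1   [De Morgan]
≡ (¬x3 ∧ x2) ∨ x1   [double negation]

(¬x3 ∧ x2) ∨ x1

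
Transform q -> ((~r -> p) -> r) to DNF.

q -> ((~r -> p) -> r)
≡ ~q | ((~r -> p) -> r)   [eliminate ->]
≡ ~q | ~(~r -> p) | r   [eliminate ->]
≡ ~q | ~(~~r | p) | r   [eliminate ->]
≡ ~q | (~~~r & ~p) | r   [De Morgan]
≡ ~q | (~r & ~p) | r   [double negation]

~q | (~r & ~p) | r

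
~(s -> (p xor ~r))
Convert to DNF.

(s & ~p & r) | (s & ~r & p)

~(s -> (p xor ~r))
≡ ~(~s | (p xor ~r))   [eliminate ->]
≡ ~(~s | (p & ~~r) | (~p & ~r))   [expand xor]
≡ ~~s & ~(p & ~~r) & ~(~p & ~r)   [De Morgan]
≡ s & ~(p & ~~r) & ~(~p & ~r)   [double negation]
≡ s & (~p | ~~~r) & ~(~p & ~r)   [De Morgan]
≡ s & (~p | ~r) & ~(~p & ~r)   [double negation]
≡ s & (~p | ~r) & (~~p | ~~r)   [De Morgan]
≡ s & (~p | ~r) & (p | ~~r)   [double negation]
≡ s & (~p | ~r) & (p | r)   [double negation]
≡ (s & ~p & p) | (s & ~p & r) | (s & ~r & p) | (s & ~r & r)   [distribute & over |]
≡ (s & ~p & r) | (s & ~r & p)   [simplify]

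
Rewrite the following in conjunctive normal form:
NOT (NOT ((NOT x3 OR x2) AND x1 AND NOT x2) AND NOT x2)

NOT (NOT ((NOT x3 OR x2) AND x1 AND NOT x2) AND NOT x2)
≡ NOT NOT ((NOT x3 OR x2) AND x1 AND NOT x2) OR NOT NOT x2   (De Morgan)
≡ ((NOT x3 OR x2) AND x1 AND NOT x2) OR NOT NOT x2   (double negation)
≡ ((NOT x3 OR x2) AND x1 AND NOT x2) OR x2   (double negation)
≡ (NOT x3 OR x2 OR x2) AND (x1 OR x2) AND (NOT x2 OR x2)   (distribute OR over AND)
≡ (NOT x3 OR x2) AND (x1 OR x2)   (simplify)

(NOT x3 OR x2) AND (x1 OR x2)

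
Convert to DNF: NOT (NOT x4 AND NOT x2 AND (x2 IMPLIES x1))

NOT (NOT x4 AND NOT x2 AND (x2 IMPLIES x1))
= NOT (NOT x4 AND NOT x2 AND (NOT x2 OR x1))   — eliminate IMPLIES
= NOT NOT x4 OR NOT NOT x2 OR NOT (NOT x2 OR x1)   — De Morgan
= x4 OR NOT NOT x2 OR NOT (NOT x2 OR x1)   — double negation
= x4 OR x2 OR NOT (NOT x2 OR x1)   — double negation
= x4 OR x2 OR (NOT NOT x2 AND NOT x1)   — De Morgan
= x4 OR x2 OR (x2 AND NOT x1)   — double negation
= x4 OR x2   — simplify

x4 OR x2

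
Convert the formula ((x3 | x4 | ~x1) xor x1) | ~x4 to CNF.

~x4 | ~x1

((x3 | x4 | ~x1) xor x1) | ~x4
= ((x3 | x4 | ~x1 | x1) & ~((x3 | x4 | ~x1) & x1)) | ~x4   [expand xor]
= ((x3 | x4 | ~x1 | x1) & (~(x3 | x4 | ~x1) | ~x1)) | ~x4   [De Morgan]
= ((x3 | x4 | ~x1 | x1) & ((~x3 & ~x4 & ~~x1) | ~x1)) | ~x4   [De Morgan]
= ((x3 | x4 | ~x1 | x1) & ((~x3 & ~x4 & x1) | ~x1)) | ~x4   [double negation]
= (x3 | x4 | ~x1 | x1 | ~x4) & (~x3 | ~x1 | ~x4) & (~x4 | ~x1 | ~x4) & (x1 | ~x1 | ~x4)   [distribute | over &]
= ~x4 | ~x1   [simplify]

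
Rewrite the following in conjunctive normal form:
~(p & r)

~p | ~r

~(p & r)
= ~p | ~r   — De Morgan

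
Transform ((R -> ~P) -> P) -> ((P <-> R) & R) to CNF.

((R -> ~P) -> P) -> ((P <-> R) & R)
= ~((R -> ~P) -> P) | ((P <-> R) & R)   [eliminate ->]
= ~(~(R -> ~P) | P) | ((P <-> R) & R)   [eliminate ->]
= ~(~(~R | ~P) | P) | ((P <-> R) & R)   [eliminate ->]
= ~(~(~R | ~P) | P) | ((P -> R) & (R -> P) & R)   [eliminate <->]
= ~(~(~R | ~P) | P) | ((~P | R) & (R -> P) & R)   [eliminate ->]
= ~(~(~R | ~P) | P) | ((~P | R) & (~R | P) & R)   [eliminate ->]
= (~~(~R | ~P) & ~P) | ((~P | R) & (~R | P) & R)   [De Morgan]
= ((~R | ~P) & ~P) | ((~P | R) & (~R | P) & R)   [double negation]
= (~R | ~P | ~P | R) & (~R | ~P | ~R | P) & (~R | ~P | R) & (~P | ~P | R) & (~P | ~R | P) & (~P | R)   [distribute | over &]
= ~P | R   [simplify]

~P | R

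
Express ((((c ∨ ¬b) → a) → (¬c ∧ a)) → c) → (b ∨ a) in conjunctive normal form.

((((c ∨ ¬b) → a) → (¬c ∧ a)) → c) → (b ∨ a)
≡ ¬((((c ∨ ¬b) → a) → (¬c ∧ a)) → c) ∨ b ∨ a   [eliminate →]
≡ ¬(¬(((c ∨ ¬b) → a) → (¬c ∧ a)) ∨ c) ∨ b ∨ a   [eliminate →]
≡ ¬(¬(¬((c ∨ ¬b) → a) ∨ (¬c ∧ a)) ∨ c) ∨ b ∨ a   [eliminate →]
≡ ¬(¬(¬(¬(c ∨ ¬b) ∨ a) ∨ (¬c ∧ a)) ∨ c) ∨ b ∨ a   [eliminate →]
≡ (¬¬(¬(¬(c ∨ ¬b) ∨ a) ∨ (¬c ∧ a)) ∧ ¬c) ∨ b ∨ a   [De Morgan]
≡ ((¬(¬(c ∨ ¬b) ∨ a) ∨ (¬c ∧ a)) ∧ ¬c) ∨ b ∨ a   [double negation]
≡ (((¬¬(c ∨ ¬b) ∧ ¬a) ∨ (¬c ∧ a)) ∧ ¬c) ∨ b ∨ a   [De Morgan]
≡ ((((c ∨ ¬b) ∧ ¬a) ∨ (¬c ∧ a)) ∧ ¬c) ∨ b ∨ a   [double negation]
≡ (c ∨ ¬b ∨ ¬c ∨ b ∨ a) ∧ (c ∨ ¬b ∨ a ∨ b ∨ a) ∧ (¬a ∨ ¬c ∨ b ∨ a) ∧ (¬a ∨ a ∨ b ∨ a) ∧ (¬c ∨ b ∨ a)   [distribute ∨ over ∧]
≡ ¬c ∨ b ∨ a   [simplify]

¬c ∨ b ∨ a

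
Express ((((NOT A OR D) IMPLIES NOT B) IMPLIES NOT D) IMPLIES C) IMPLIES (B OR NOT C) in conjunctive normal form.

NOT C OR B

((((NOT A OR D) IMPLIES NOT B) IMPLIES NOT D) IMPLIES C) IMPLIES (B OR NOT C)
= NOT ((((NOT A OR D) IMPLIES NOT B) IMPLIES NOT D) IMPLIES C) OR B OR NOT C   — eliminate IMPLIES
= NOT (NOT (((NOT A OR D) IMPLIES NOT B) IMPLIES NOT D) OR C) OR B OR NOT C   — eliminate IMPLIES
= NOT (NOT (NOT ((NOT A OR D) IMPLIES NOT B) OR NOT D) OR C) OR B OR NOT C   — eliminate IMPLIES
= NOT (NOT (NOT (NOT (NOT A OR D) OR NOT B) OR NOT D) OR C) OR B OR NOT C   — eliminate IMPLIES
= (NOT NOT (NOT (NOT (NOT A OR D) OR NOT B) OR NOT D) AND NOT C) OR B OR NOT C   — De Morgan
= ((NOT (NOT (NOT A OR D) OR NOT B) OR NOT D) AND NOT C) OR B OR NOT C   — double negation
= (((NOT NOT (NOT A OR D) AND NOT NOT B) OR NOT D) AND NOT C) OR B OR NOT C   — De Morgan
= ((((NOT A OR D) AND NOT NOT B) OR NOT D) AND NOT C) OR B OR NOT C   — double negation
= ((((NOT A OR D) AND B) OR NOT D) AND NOT C) OR B OR NOT C   — double negation
= (NOT A OR D OR NOT D OR B OR NOT C) AND (B OR NOT D OR B OR NOT C) AND (NOT C OR B OR NOT C)   — distribute OR over AND
= NOT C OR B   — simplify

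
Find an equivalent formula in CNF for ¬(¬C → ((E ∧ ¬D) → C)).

¬(¬C → ((E ∧ ¬D) → C))
⇔ ¬(¬¬C ∨ ((E ∧ ¬D) → C))
⇔ ¬(¬¬C ∨ ¬(E ∧ ¬D) ∨ C)
⇔ ¬¬¬C ∧ ¬¬(E ∧ ¬D) ∧ ¬C
⇔ ¬C ∧ ¬¬(E ∧ ¬D) ∧ ¬C
⇔ ¬C ∧ E ∧ ¬D ∧ ¬C
⇔ ¬C ∧ E ∧ ¬D

¬C ∧ E ∧ ¬D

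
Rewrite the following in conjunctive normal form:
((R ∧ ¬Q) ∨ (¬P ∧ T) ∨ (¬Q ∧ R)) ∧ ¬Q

(R ∨ ¬P) ∧ (R ∨ T) ∧ ¬Q

((R ∧ ¬Q) ∨ (¬P ∧ T) ∨ (¬Q ∧ R)) ∧ ¬Q
⇔ (R ∨ ¬P ∨ ¬Q) ∧ (R ∨ ¬P ∨ R) ∧ (R ∨ T ∨ ¬Q) ∧ (R ∨ T ∨ R) ∧ (¬Q ∨ ¬P ∨ ¬Q) ∧ (¬Q ∨ ¬P ∨ R) ∧ (¬Q ∨ T ∨ ¬Q) ∧ (¬Q ∨ T ∨ R) ∧ ¬Q   [distribute ∨ over ∧]
⇔ (R ∨ ¬P) ∧ (R ∨ T) ∧ ¬Q   [simplify]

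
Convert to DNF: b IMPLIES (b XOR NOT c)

b IMPLIES (b XOR NOT c)
= NOT b OR (b XOR NOT c)   (eliminate IMPLIES)
= NOT b OR (b AND NOT NOT c) OR (NOT b AND NOT c)   (expand XOR)
= NOT b OR (b AND c) OR (NOT b AND NOT c)   (double negation)
= NOT b OR (b AND c)   (simplify)

NOT b OR (b AND c)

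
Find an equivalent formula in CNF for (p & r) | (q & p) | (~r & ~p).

(p | ~r) & (r | q | ~p)

(p & r) | (q & p) | (~r & ~p)
= (p | q | ~r) & (p | q | ~p) & (p | p | ~r) & (p | p | ~p) & (r | q | ~r) & (r | q | ~p) & (r | p | ~r) & (r | p | ~p)   (distribute | over &)
= (p | ~r) & (r | q | ~p)   (simplify)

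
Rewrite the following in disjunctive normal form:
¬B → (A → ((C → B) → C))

¬B → (A → ((C → B) → C))
⇔ ¬¬B ∨ (A → ((C → B) → C))   (eliminate →)
⇔ ¬¬B ∨ ¬A ∨ ((C → B) → C)   (eliminate →)
⇔ ¬¬B ∨ ¬A ∨ ¬(C → B) ∨ C   (eliminate →)
⇔ ¬¬B ∨ ¬A ∨ ¬(¬C ∨ B) ∨ C   (eliminate →)
⇔ B ∨ ¬A ∨ ¬(¬C ∨ B) ∨ C   (double negation)
⇔ B ∨ ¬A ∨ ¬¬C ∧ ¬B ∨ C   (De Morgan)
⇔ B ∨ ¬A ∨ C ∧ ¬B ∨ C   (double negation)
⇔ B ∨ ¬A ∨ C   (simplify)

B ∨ ¬A ∨ C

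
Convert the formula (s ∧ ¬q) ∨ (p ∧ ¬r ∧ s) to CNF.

(s ∧ ¬q) ∨ (p ∧ ¬r ∧ s)
≡ (s ∨ p) ∧ (s ∨ ¬r) ∧ (s ∨ s) ∧ (¬q ∨ p) ∧ (¬q ∨ ¬r) ∧ (¬q ∨ s)   (distribute ∨ over ∧)
≡ s ∧ (¬q ∨ p) ∧ (¬q ∨ ¬r)   (simplify)

s ∧ (¬q ∨ p) ∧ (¬q ∨ ¬r)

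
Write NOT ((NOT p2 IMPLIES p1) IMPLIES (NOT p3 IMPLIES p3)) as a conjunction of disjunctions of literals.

(p2 OR p1) AND NOT p3

NOT ((NOT p2 IMPLIES p1) IMPLIES (NOT p3 IMPLIES p3))
= NOT (NOT (NOT p2 IMPLIES p1) OR (NOT p3 IMPLIES p3))   — eliminate IMPLIES
= NOT (NOT (NOT NOT p2 OR p1) OR (NOT p3 IMPLIES p3))   — eliminate IMPLIES
= NOT (NOT (NOT NOT p2 OR p1) OR NOT NOT p3 OR p3)   — eliminate IMPLIES
= NOT NOT (NOT NOT p2 OR p1) AND NOT NOT NOT p3 AND NOT p3   — De Morgan
= (NOT NOT p2 OR p1) AND NOT NOT NOT p3 AND NOT p3   — double negation
= (p2 OR p1) AND NOT NOT NOT p3 AND NOT p3   — double negation
= (p2 OR p1) AND NOT p3 AND NOT p3   — double negation
= (p2 OR p1) AND NOT p3   — simplify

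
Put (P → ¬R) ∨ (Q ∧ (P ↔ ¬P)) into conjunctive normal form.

¬P ∨ ¬R

(P → ¬R) ∨ (Q ∧ (P ↔ ¬P))
≡ ¬P ∨ ¬R ∨ (Q ∧ (P ↔ ¬P))   [eliminate →]
≡ ¬P ∨ ¬R ∨ (Q ∧ (P → ¬P) ∧ (¬P → P))   [eliminate ↔]
≡ ¬P ∨ ¬R ∨ (Q ∧ (¬P ∨ ¬P) ∧ (¬P → P))   [eliminate →]
≡ ¬P ∨ ¬R ∨ (Q ∧ (¬P ∨ ¬P) ∧ (¬¬P ∨ P))   [eliminate →]
≡ ¬P ∨ ¬R ∨ (Q ∧ (¬P ∨ ¬P) ∧ (P ∨ P))   [double negation]
≡ (¬P ∨ ¬R ∨ Q) ∧ (¬P ∨ ¬R ∨ ¬P ∨ ¬P) ∧ (¬P ∨ ¬R ∨ P ∨ P)   [distribute ∨ over ∧]
≡ ¬P ∨ ¬R   [simplify]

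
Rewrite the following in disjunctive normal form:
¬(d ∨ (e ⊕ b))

¬(d ∨ (e ⊕ b))
≡ ¬(d ∨ e ∧ ¬b ∨ ¬e ∧ b)   (expand ⊕)
≡ ¬d ∧ ¬(e ∧ ¬b) ∧ ¬(¬e ∧ b)   (De Morgan)
≡ ¬d ∧ (¬e ∨ ¬¬b) ∧ ¬(¬e ∧ b)   (De Morgan)
≡ ¬d ∧ (¬e ∨ b) ∧ ¬(¬e ∧ b)   (double negation)
≡ ¬d ∧ (¬e ∨ b) ∧ (¬¬e ∨ ¬b)   (De Morgan)
≡ ¬d ∧ (¬e ∨ b) ∧ (e ∨ ¬b)   (double negation)
≡ ¬d ∧ ¬e ∧ e ∨ ¬d ∧ ¬e ∧ ¬b ∨ ¬d ∧ b ∧ e ∨ ¬d ∧ b ∧ ¬b   (distribute ∧ over ∨)
≡ ¬d ∧ ¬e ∧ ¬b ∨ ¬d ∧ b ∧ e   (simplify)

¬d ∧ ¬e ∧ ¬b ∨ ¬d ∧ b ∧ e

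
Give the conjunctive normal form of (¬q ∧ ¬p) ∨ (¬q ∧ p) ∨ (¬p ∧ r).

(¬q ∧ ¬p) ∨ (¬q ∧ p) ∨ (¬p ∧ r)
≡ (¬q ∨ ¬q ∨ ¬p) ∧ (¬q ∨ ¬q ∨ r) ∧ (¬q ∨ p ∨ ¬p) ∧ (¬q ∨ p ∨ r) ∧ (¬p ∨ ¬q ∨ ¬p) ∧ (¬p ∨ ¬q ∨ r) ∧ (¬p ∨ p ∨ ¬p) ∧ (¬p ∨ p ∨ r)   — distribute ∨ over ∧
≡ (¬q ∨ ¬p) ∧ (¬q ∨ r)   — simplify

(¬q ∨ ¬p) ∧ (¬q ∨ r)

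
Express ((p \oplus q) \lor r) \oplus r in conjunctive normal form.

(p \lor q \lor r) \land (\lnot p \lor \lnot q \lor r) \land \lnot r

((p \oplus q) \lor r) \oplus r
≡ ((p \oplus q) \lor r \lor r) \land \lnot (((p \oplus q) \lor r) \land r)
≡ (((p \lor q) \land \lnot (p \land q)) \lor r \lor r) \land \lnot (((p \oplus q) \lor r) \land r)
≡ (((p \lor q) \land \lnot (p \land q)) \lor r \lor r) \land \lnot ((((p \lor q) \land \lnot (p \land q)) \lor r) \land r)
≡ (((p \lor q) \land (\lnot p \lor \lnot q)) \lor r \lor r) \land \lnot ((((p \lor q) \land \lnot (p \land q)) \lor r) \land r)
≡ (((p \lor q) \land (\lnot p \lor \lnot q)) \lor r \lor r) \land (\lnot (((p \lor q) \land \lnot (p \land q)) \lor r) \lor \lnot r)
≡ (((p \lor q) \land (\lnot p \lor \lnot q)) \lor r \lor r) \land ((\lnot ((p \lor q) \land \lnot (p \land q)) \land \lnot r) \lor \lnot r)
≡ (((p \lor q) \land (\lnot p \lor \lnot q)) \lor r \lor r) \land (((\lnot (p \lor q) \lor \lnot \lnot (p \land q)) \land \lnot r) \lor \lnot r)
≡ (((p \lor q) \land (\lnot p \lor \lnot q)) \lor r \lor r) \land ((((\lnot p \land \lnot q) \lor \lnot \lnot (p \land q)) \land \lnot r) \lor \lnot r)
≡ (((p \lor q) \land (\lnot p \lor \lnot q)) \lor r \lor r) \land ((((\lnot p \land \lnot q) \lor (p \land q)) \land \lnot r) \lor \lnot r)
≡ (p \lor q \lor r \lor r) \land (\lnot p \lor \lnot q \lor r \lor r) \land (\lnot p \lor p \lor \lnot r) \land (\lnot p \lor q \lor \lnot r) \land (\lnot q \lor p \lor \lnot r) \land (\lnot q \lor q \lor \lnot r) \land (\lnot r \lor \lnot r)
≡ (p \lor q \lor r) \land (\lnot p \lor \lnot q \lor r) \land \lnot r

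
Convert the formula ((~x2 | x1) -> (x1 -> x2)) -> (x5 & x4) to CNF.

((~x2 | x1) -> (x1 -> x2)) -> (x5 & x4)
⇔ ~((~x2 | x1) -> (x1 -> x2)) | (x5 & x4)   [eliminate ->]
⇔ ~(~(~x2 | x1) | (x1 -> x2)) | (x5 & x4)   [eliminate ->]
⇔ ~(~(~x2 | x1) | ~x1 | x2) | (x5 & x4)   [eliminate ->]
⇔ (~~(~x2 | x1) & ~~x1 & ~x2) | (x5 & x4)   [De Morgan]
⇔ ((~x2 | x1) & ~~x1 & ~x2) | (x5 & x4)   [double negation]
⇔ ((~x2 | x1) & x1 & ~x2) | (x5 & x4)   [double negation]
⇔ (~x2 | x1 | x5) & (~x2 | x1 | x4) & (x1 | x5) & (x1 | x4) & (~x2 | x5) & (~x2 | x4)   [distribute | over &]
⇔ (x1 | x5) & (x1 | x4) & (~x2 | x5) & (~x2 | x4)   [simplify]

(x1 | x5) & (x1 | x4) & (~x2 | x5) & (~x2 | x4)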